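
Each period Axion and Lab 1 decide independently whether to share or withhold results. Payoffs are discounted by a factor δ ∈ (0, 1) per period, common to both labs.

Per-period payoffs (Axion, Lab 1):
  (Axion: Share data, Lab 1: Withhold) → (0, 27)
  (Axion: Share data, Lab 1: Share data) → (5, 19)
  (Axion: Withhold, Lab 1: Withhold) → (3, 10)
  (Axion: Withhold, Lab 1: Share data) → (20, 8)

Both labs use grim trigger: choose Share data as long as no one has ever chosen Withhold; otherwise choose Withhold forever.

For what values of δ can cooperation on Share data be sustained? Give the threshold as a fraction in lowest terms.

15/17

For Axion: deviation gain 20−5 = 15, per-period punishment loss 5−3 = 2. IC gives δ ≥ 15/17.
For Lab 1: gain 8, loss 9 per period, so δ ≥ 8/17.
The tighter constraint is Axion's, so cooperation needs δ ≥ 15/17.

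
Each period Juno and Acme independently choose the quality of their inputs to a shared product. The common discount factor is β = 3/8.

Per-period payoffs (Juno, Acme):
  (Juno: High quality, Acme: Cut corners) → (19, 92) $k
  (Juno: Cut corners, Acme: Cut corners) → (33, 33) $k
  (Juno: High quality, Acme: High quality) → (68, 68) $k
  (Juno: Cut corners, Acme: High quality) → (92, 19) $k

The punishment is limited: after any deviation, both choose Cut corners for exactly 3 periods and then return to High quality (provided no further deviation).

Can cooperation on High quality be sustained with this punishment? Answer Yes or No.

No

IC: β+…+β^3 ≥ (92−68)/(68−33) = 24/35.
At β = 3/8: partial sum = 0.5684 < 0.6857. Cooperation not sustainable.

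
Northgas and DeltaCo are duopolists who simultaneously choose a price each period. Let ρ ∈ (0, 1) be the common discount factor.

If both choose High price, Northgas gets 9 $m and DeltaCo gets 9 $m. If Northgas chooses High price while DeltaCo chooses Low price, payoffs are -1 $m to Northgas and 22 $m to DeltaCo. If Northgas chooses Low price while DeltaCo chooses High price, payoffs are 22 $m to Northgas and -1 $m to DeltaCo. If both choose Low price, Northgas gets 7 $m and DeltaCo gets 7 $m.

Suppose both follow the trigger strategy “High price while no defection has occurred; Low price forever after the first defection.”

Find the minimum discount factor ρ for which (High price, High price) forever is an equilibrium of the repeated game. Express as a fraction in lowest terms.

One-period gain from deviating is 22 − 9 = 13. The loss is 9 − 7 = 2 in every subsequent period, with present value 2·ρ/(1−ρ).
Deviation is unprofitable when 2·ρ/(1−ρ) ≥ 13, i.e. ρ/(1−ρ) ≥ 13/2.
Equivalently ρ ≥ 13/(13+2) = 13/15.

13/15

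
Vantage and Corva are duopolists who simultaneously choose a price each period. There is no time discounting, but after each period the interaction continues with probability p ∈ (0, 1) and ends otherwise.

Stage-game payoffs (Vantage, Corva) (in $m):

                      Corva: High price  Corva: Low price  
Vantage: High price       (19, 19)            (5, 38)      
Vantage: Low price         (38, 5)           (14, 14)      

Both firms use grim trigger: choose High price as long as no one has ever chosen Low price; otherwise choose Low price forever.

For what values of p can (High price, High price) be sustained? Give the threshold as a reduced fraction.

19/24

Expected cooperation value is 19 + p·19 + p²·19 + … = 19/(1−p); deviation gives 38 + p·14/(1−p).
19 ≥ 38(1−p) + 14p ⇒ 24p ≥ 19 ⇒ p ≥ 19/24.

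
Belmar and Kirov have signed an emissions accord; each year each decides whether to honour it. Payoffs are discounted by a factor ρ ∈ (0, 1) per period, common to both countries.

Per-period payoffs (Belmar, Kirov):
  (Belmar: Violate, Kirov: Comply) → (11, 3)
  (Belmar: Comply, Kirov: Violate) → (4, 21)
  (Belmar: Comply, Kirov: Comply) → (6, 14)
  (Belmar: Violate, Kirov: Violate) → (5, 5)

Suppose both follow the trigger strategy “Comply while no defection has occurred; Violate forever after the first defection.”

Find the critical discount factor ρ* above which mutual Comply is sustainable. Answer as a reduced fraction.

For Belmar: deviation gain 11−6 = 5, per-period punishment loss 6−5 = 1. IC gives ρ ≥ 5/6.
For Kirov: gain 7, loss 9 per period, so ρ ≥ 7/16.
The tighter constraint is Belmar's, so cooperation needs ρ ≥ 5/6.

5/6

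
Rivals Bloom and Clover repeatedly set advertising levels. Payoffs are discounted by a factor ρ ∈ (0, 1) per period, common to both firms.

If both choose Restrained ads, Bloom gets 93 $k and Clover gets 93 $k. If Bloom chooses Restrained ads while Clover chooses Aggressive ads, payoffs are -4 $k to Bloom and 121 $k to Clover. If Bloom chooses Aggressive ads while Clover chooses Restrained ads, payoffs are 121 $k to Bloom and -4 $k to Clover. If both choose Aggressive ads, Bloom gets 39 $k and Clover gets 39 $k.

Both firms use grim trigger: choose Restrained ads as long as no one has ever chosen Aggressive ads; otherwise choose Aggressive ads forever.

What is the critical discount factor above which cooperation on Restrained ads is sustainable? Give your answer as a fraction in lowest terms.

Cooperation forever yields 93 each period: 93/(1−ρ).
Deviating yields 121 once, then 39 forever: 121 + 39ρ/(1−ρ).
No profitable deviation requires 93/(1−ρ) ≥ 121 + 39ρ/(1−ρ).
Multiplying by (1−ρ): 93 ≥ 121(1−ρ) + 39ρ = 121 − 82ρ.
So 82ρ ≥ 28, i.e. ρ ≥ 28/82 = 14/41.

14/41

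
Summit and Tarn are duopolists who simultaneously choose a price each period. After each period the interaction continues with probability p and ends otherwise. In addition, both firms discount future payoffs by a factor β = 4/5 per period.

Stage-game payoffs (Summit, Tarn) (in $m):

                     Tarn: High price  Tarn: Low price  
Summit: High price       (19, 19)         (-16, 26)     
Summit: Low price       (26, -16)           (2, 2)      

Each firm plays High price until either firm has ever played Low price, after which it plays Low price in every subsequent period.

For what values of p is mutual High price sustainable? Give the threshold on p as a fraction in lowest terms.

35/96

Expected continuation weight on next period's payoff is β·p = 4/5·p, which plays the role of the discount factor.
Cooperation requires 4/5·p ≥ (26−19)/(26−2) = 7/24, hence p ≥ 35/96.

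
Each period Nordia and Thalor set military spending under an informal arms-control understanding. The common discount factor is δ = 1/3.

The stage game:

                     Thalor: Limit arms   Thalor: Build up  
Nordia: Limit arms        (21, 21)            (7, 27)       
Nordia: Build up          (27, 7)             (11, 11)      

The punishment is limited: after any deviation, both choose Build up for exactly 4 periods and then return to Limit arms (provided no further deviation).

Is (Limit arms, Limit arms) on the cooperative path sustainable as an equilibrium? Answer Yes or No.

No

Comparing payoff streams over the 5 periods until play realigns: cooperate → 21(1+δ+…+δ^4); deviate → 27 + 11(δ+…+δ^4).
Cooperation is sustained iff (21−11)(δ+…+δ^4) ≥ 27−21.
δ+…+δ^4 = 1/3·(1−(1/3)^4)/(1−1/3) = 0.4938, and (27−21)/(21−11) = 0.6000.
0.4938 < 0.6000, so cooperation is not sustainable.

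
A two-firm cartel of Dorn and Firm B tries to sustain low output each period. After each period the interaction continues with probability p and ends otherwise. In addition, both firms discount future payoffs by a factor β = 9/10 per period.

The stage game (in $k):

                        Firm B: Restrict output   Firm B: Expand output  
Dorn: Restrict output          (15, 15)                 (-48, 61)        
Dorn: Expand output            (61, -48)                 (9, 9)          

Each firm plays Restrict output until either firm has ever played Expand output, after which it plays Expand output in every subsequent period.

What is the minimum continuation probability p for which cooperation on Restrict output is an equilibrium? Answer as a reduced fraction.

Expected continuation weight on next period's payoff is β·p = 9/10·p, which plays the role of the discount factor.
Cooperation requires 9/10·p ≥ (61−15)/(61−9) = 23/26, hence p ≥ 115/117.

115/117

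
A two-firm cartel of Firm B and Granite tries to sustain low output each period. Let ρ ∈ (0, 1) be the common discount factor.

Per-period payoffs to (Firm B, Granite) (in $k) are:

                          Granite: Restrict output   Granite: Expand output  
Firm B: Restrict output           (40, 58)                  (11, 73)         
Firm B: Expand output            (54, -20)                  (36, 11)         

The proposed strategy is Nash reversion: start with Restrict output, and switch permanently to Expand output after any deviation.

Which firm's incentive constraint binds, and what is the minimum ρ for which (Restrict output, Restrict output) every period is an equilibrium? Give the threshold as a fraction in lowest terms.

For Firm B: deviation gain 54−40 = 14, per-period punishment loss 40−36 = 4. IC gives ρ ≥ 14/18 = 7/9.
For Granite: gain 15, loss 47 per period, so ρ ≥ 15/62.
The tighter constraint is Firm B's, so cooperation needs ρ ≥ 7/9.

Firm B; ρ ≥ 7/9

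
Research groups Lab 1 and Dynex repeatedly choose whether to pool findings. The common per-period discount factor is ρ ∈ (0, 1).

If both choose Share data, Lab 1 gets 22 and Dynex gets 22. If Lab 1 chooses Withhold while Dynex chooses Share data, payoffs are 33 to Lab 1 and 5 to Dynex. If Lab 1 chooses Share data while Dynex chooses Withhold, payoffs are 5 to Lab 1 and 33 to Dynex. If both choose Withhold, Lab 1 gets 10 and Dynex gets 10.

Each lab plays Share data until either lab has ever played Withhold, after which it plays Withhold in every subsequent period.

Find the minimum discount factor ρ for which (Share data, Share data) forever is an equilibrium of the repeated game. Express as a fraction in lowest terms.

11/23

22/(1−ρ) ≥ 33 + 10ρ/(1−ρ)
22 ≥ 33 − 23ρ
ρ ≥ 11/23.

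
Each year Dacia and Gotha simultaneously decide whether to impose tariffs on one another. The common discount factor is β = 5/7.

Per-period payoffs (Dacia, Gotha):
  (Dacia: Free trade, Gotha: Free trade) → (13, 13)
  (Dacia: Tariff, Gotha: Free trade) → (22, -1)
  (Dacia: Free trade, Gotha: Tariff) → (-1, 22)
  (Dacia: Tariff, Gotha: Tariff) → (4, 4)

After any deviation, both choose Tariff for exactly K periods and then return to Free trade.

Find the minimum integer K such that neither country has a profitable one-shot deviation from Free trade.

2

Need Σ_{k=1}^{K} β^k ≥ (22−13)/(13−4) = 1.0000 at β = 5/7.
At K = 1 the sum is 0.7143 < 1.0000; at K = 2 it is 1.2245 ≥ 1.0000.
So the minimum punishment length is K = 2.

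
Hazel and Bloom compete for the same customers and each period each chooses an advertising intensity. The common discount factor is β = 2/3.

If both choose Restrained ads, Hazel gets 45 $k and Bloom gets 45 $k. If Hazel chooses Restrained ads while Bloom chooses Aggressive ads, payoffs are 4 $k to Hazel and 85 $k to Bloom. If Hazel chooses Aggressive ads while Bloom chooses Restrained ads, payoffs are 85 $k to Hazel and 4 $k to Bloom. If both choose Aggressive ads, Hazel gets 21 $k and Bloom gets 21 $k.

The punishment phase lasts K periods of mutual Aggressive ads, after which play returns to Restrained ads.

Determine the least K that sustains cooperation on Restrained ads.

No profitable deviation requires (45−21)(β+…+β^K) ≥ 85−45, i.e. β+…+β^K ≥ 5/3 ≈ 1.6667.
With β = 2/3, the partial sums are K=1: 0.6667, K=2: 1.1111, K=3: 1.4074, K=4: 1.6049, K=5: 1.7366.
K = 5 is the first length at which the sum reaches 1.6667.

5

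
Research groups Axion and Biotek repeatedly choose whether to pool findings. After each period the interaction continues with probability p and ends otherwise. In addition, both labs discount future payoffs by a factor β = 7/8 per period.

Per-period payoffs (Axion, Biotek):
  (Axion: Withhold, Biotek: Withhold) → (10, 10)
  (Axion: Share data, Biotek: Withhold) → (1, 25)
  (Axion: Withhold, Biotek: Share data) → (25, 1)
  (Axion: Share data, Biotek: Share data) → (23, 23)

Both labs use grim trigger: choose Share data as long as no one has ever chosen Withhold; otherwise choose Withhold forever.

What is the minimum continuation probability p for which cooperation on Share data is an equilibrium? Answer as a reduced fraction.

16/105

With continuation probability p and discount β, the effective per-period discount factor is βp.
Grim-trigger IC: βp ≥ (25−23)/(25−10) = 2/15.
So p ≥ (2/15)/(7/8) = 16/105.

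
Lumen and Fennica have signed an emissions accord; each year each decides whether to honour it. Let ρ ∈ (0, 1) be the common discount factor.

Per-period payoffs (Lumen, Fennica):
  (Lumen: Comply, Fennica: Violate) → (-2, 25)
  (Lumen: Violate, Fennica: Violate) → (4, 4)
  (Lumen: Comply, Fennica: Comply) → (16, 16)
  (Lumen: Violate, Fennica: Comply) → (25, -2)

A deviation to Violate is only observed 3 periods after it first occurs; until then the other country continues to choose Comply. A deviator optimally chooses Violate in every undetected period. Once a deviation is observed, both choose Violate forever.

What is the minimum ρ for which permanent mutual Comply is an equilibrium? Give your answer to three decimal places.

0.754

The best deviation is to choose Violate for all 3 undetected periods, earning 25 each, then 4 forever once detected.
Deviation value: 25(1−ρ^3)/(1−ρ) + 4ρ^3/(1−ρ); cooperation value: 16/(1−ρ).
IC: 16 ≥ 25(1−ρ^3) + 4ρ^3 = 25 − 21ρ^3.
So ρ^3 ≥ 9/21 = 3/7, giving ρ ≥ (3/7)^(1/3) ≈ 0.754.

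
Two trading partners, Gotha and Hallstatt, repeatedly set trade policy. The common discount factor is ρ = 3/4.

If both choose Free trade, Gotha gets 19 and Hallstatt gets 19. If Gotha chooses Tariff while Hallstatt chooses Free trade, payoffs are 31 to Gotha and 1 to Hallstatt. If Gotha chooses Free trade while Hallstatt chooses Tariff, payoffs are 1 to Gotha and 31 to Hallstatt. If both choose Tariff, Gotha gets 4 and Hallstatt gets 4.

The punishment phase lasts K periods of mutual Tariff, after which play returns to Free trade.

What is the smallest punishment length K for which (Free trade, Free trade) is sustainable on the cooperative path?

Need Σ_{k=1}^{K} ρ^k ≥ (31−19)/(19−4) = 0.8000 at ρ = 3/4.
At K = 1 the sum is 0.7500 < 0.8000; at K = 2 it is 1.3125 ≥ 0.8000.
So the minimum punishment length is K = 2.

2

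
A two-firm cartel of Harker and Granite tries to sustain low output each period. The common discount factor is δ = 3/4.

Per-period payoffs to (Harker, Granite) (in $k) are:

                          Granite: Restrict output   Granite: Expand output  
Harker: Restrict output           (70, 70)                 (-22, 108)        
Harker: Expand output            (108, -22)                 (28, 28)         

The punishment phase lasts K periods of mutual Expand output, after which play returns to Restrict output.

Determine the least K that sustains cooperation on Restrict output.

2

No profitable deviation requires (70−28)(δ+…+δ^K) ≥ 108−70, i.e. δ+…+δ^K ≥ 19/21 ≈ 0.9048.
With δ = 3/4, the partial sums are K=1: 0.7500, K=2: 1.3125.
K = 2 is the first length at which the sum reaches 0.9048.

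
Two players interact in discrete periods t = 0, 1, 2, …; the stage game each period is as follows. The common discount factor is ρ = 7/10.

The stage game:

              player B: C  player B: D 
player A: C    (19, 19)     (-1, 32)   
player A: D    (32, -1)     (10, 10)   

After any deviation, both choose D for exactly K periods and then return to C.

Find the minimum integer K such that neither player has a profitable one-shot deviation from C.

3

No profitable deviation requires (19−10)(ρ+…+ρ^K) ≥ 32−19, i.e. ρ+…+ρ^K ≥ 13/9 ≈ 1.4444.
With ρ = 7/10, the partial sums are K=1: 0.7000, K=2: 1.1900, K=3: 1.5330.
K = 3 is the first length at which the sum reaches 1.4444.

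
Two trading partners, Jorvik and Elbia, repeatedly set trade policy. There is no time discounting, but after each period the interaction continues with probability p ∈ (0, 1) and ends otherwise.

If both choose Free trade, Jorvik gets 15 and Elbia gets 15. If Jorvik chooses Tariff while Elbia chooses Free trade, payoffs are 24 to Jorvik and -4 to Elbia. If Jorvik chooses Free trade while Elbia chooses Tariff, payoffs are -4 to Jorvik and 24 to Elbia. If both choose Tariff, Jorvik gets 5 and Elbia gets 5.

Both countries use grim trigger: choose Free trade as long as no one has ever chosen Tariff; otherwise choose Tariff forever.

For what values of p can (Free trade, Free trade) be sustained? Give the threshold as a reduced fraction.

With no time discounting, the continuation probability p plays the role of the discount factor.
Grim-trigger IC: 15/(1−p) ≥ 24 + 5p/(1−p) ⇒ p ≥ (24−15)/(24−5) = 9/19.

9/19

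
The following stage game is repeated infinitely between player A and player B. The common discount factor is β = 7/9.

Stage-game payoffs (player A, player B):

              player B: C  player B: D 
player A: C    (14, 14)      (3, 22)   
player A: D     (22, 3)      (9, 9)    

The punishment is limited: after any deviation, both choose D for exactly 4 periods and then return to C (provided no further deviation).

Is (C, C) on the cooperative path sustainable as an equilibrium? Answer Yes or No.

Yes

Comparing payoff streams over the 5 periods until play realigns: cooperate → 14(1+β+…+β^4); deviate → 22 + 9(β+…+β^4).
Cooperation is sustained iff (14−9)(β+…+β^4) ≥ 22−14.
β+…+β^4 = 7/9·(1−(7/9)^4)/(1−7/9) = 2.2192, and (22−14)/(14−9) = 1.6000.
2.2192 ≥ 1.6000, so cooperation is sustainable.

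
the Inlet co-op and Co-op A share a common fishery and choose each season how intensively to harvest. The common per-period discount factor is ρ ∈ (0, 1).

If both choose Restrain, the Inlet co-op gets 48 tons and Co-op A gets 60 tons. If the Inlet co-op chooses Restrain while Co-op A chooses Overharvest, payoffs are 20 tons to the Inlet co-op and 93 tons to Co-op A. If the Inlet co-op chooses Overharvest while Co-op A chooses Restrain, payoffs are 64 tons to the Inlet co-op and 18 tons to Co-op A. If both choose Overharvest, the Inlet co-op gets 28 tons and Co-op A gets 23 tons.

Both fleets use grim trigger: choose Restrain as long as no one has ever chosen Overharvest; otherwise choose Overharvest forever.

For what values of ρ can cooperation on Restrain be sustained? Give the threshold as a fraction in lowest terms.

the Inlet co-op's threshold: (64−48)/(64−28) = 4/9.
Co-op A's threshold: (93−60)/(93−23) = 33/70.
4/9 < 33/70, so Co-op A binds and ρ* = 33/70.

33/70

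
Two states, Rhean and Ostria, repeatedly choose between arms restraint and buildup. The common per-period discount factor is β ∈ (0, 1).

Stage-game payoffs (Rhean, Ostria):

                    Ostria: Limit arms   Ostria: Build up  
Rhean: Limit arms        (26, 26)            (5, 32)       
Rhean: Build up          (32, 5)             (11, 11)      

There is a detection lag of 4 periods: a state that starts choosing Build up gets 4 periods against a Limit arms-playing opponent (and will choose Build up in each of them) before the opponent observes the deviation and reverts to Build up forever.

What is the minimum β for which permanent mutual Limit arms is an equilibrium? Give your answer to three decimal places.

Deviating for the 4 undetected periods gains 32−26 = 6 per period over cooperation, then loses 26−11 = 15 per period forever once punishment starts.
Gain: 6(1 + β + … + β^3); loss: 15·β^4/(1−β).
No profitable deviation ⇔ 6(1−β^4) ≤ 15·β^4, i.e. β^4 ≥ 6/(6+15) = 2/7.
Hence β ≥ (2/7)^(1/4) ≈ 0.731.

0.731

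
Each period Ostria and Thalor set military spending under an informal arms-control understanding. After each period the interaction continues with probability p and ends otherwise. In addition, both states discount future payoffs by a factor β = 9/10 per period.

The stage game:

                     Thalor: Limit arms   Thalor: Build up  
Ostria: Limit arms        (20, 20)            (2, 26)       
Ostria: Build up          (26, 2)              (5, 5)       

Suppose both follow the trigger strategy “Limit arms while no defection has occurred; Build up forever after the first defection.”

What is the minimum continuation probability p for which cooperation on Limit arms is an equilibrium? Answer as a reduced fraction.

20/63

Expected continuation weight on next period's payoff is β·p = 9/10·p, which plays the role of the discount factor.
Cooperation requires 9/10·p ≥ (26−20)/(26−5) = 2/7, hence p ≥ 20/63.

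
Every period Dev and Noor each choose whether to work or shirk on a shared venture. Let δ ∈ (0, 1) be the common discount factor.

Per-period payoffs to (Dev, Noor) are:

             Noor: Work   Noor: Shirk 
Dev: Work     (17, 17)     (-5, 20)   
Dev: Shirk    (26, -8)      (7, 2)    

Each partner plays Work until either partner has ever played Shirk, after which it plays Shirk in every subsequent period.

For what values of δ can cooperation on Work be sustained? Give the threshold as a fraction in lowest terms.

9/19

Dev's threshold: (26−17)/(26−7) = 9/19.
Noor's threshold: (20−17)/(20−2) = 1/6.
9/19 > 1/6, so Dev binds and δ* = 9/19.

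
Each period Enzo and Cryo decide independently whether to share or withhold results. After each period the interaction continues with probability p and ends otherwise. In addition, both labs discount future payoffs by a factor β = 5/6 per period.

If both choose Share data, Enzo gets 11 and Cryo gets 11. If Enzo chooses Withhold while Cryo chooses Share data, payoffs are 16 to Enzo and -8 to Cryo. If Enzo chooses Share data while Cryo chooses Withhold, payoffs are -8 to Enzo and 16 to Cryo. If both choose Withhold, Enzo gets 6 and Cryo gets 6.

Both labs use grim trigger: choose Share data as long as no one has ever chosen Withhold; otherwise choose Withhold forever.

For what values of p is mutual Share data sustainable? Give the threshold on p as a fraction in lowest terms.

3/5

With continuation probability p and discount β, the effective per-period discount factor is βp.
Grim-trigger IC: βp ≥ (16−11)/(16−6) = 1/2.
So p ≥ (1/2)/(5/6) = 3/5.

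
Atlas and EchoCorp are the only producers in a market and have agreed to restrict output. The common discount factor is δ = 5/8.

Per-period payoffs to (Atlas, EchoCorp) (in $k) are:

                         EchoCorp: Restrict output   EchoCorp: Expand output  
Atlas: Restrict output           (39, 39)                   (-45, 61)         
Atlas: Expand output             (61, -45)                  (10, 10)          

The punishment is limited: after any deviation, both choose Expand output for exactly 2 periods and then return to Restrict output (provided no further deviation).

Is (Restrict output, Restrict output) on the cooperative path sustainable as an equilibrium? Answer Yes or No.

Yes

A one-shot deviation gives 61 now, then 10 for 2 periods, then back to 39.
Gain from deviating: (61−39) today; loss: (39−10) in each of the next 2 periods.
No-deviation condition: (39−10)(δ+…+δ^2) ≥ 61−39, i.e. δ+…+δ^2 ≥ 22/29.
At δ = 5/8: δ+…+δ^2 = 1.0156 ≥ 0.7586.
So cooperation is sustainable.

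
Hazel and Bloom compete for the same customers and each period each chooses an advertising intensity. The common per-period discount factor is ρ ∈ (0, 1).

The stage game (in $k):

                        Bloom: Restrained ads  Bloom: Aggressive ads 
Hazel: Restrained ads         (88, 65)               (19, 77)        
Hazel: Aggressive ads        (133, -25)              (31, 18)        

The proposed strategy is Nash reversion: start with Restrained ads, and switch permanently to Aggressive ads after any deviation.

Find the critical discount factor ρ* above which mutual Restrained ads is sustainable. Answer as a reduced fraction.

Hazel: cooperation gives 88 each period; deviation gives 133 once then 31 forever.
  88/(1−ρ) ≥ 133 + 31ρ/(1−ρ) ⇒ ρ ≥ 45/102 = 15/34.
Bloom: cooperation gives 65 each period; deviation gives 77 once then 18 forever.
  ρ ≥ 12/59.
Both must hold, so the binding constraint is Hazel's: ρ ≥ 15/34.

15/34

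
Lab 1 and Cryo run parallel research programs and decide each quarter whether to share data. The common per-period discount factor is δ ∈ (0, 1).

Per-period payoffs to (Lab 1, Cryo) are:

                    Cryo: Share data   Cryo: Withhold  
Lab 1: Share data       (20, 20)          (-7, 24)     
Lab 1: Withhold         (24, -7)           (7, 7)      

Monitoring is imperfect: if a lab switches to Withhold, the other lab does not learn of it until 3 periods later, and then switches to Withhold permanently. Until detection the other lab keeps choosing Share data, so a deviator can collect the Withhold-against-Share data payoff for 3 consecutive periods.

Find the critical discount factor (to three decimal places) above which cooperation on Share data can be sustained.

0.617

A deviator earns 24 for 3 periods, then 7 forever; cooperating earns 20 forever. Multiplying the IC by (1−δ):
20 ≥ 24(1−δ^3) + 7δ^3, so 17·δ^3 ≥ 4 and δ^3 ≥ 4/17.
δ ≥ (4/17)^(1/3) ≈ 0.617.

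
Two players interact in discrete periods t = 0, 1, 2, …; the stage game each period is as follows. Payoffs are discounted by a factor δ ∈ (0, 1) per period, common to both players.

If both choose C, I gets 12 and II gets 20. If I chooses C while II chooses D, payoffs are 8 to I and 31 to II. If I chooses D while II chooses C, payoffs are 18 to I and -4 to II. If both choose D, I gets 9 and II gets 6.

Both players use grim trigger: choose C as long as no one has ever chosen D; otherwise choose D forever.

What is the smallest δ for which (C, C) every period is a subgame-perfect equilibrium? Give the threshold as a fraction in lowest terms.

For I: deviation gain 18−12 = 6, per-period punishment loss 12−9 = 3. IC gives δ ≥ 6/9 = 2/3.
For II: gain 11, loss 14 per period, so δ ≥ 11/25.
The tighter constraint is I's, so cooperation needs δ ≥ 2/3.

2/3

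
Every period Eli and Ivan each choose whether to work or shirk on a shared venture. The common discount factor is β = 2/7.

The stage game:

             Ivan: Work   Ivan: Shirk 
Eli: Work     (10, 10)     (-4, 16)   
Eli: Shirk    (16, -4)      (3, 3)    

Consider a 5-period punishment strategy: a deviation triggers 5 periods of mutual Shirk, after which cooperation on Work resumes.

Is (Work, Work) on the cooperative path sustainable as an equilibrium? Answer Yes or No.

Comparing payoff streams over the 6 periods until play realigns: cooperate → 10(1+β+…+β^5); deviate → 16 + 3(β+…+β^5).
Cooperation is sustained iff (10−3)(β+…+β^5) ≥ 16−10.
β+…+β^5 = 2/7·(1−(2/7)^5)/(1−2/7) = 0.3992, and (16−10)/(10−3) = 0.8571.
0.3992 < 0.8571, so cooperation is not sustainable.

No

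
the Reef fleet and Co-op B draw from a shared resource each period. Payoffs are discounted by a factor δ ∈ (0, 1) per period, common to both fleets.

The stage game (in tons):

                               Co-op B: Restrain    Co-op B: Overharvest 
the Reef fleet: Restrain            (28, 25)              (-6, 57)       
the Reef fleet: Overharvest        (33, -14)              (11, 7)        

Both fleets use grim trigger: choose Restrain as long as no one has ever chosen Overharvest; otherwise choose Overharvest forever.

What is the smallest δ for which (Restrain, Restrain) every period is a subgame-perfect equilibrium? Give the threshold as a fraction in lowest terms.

For the Reef fleet: deviation gain 33−28 = 5, per-period punishment loss 28−11 = 17. IC gives δ ≥ 5/22.
For Co-op B: gain 32, loss 18 per period, so δ ≥ 32/50 = 16/25.
The tighter constraint is Co-op B's, so cooperation needs δ ≥ 16/25.

16/25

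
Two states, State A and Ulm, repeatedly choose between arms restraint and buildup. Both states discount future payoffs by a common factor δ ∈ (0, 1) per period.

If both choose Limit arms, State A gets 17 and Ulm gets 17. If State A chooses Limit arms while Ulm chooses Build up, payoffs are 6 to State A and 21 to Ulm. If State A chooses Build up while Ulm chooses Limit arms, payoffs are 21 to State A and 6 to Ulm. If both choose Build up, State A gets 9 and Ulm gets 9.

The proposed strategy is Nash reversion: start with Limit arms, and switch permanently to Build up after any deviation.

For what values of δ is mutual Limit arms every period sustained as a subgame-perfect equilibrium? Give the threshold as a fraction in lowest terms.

Cooperation forever yields 17 each period: 17/(1−δ).
Deviating yields 21 once, then 9 forever: 21 + 9δ/(1−δ).
No profitable deviation requires 17/(1−δ) ≥ 21 + 9δ/(1−δ).
Multiplying by (1−δ): 17 ≥ 21(1−δ) + 9δ = 21 − 12δ.
So 12δ ≥ 4, i.e. δ ≥ 4/12 = 1/3.

1/3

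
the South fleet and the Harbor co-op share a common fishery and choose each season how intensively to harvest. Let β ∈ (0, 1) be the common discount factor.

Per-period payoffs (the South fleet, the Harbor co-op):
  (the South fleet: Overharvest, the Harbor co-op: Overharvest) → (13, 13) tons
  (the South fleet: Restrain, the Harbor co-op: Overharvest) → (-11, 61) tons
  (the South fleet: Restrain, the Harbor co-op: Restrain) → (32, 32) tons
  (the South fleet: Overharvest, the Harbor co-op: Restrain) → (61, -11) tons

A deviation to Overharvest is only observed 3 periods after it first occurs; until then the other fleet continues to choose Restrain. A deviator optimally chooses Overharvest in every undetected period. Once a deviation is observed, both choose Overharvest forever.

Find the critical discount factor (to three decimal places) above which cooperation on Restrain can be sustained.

0.845

The best deviation is to choose Overharvest for all 3 undetected periods, earning 61 each, then 13 forever once detected.
Deviation value: 61(1−β^3)/(1−β) + 13β^3/(1−β); cooperation value: 32/(1−β).
IC: 32 ≥ 61(1−β^3) + 13β^3 = 61 − 48β^3.
So β^3 ≥ 29/48, giving β ≥ (29/48)^(1/3) ≈ 0.845.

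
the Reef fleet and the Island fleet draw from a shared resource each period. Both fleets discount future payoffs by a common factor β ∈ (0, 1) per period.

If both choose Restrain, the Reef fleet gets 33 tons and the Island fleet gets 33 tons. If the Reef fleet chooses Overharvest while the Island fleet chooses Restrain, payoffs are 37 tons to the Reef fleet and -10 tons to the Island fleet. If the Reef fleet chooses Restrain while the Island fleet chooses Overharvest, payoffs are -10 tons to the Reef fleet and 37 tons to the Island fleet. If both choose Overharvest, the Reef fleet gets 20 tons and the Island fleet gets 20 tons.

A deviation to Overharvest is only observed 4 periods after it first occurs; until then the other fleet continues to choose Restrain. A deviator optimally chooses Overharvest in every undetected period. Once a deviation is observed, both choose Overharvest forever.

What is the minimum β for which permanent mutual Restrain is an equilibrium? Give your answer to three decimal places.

The best deviation is to choose Overharvest for all 4 undetected periods, earning 37 each, then 20 forever once detected.
Deviation value: 37(1−β^4)/(1−β) + 20β^4/(1−β); cooperation value: 33/(1−β).
IC: 33 ≥ 37(1−β^4) + 20β^4 = 37 − 17β^4.
So β^4 ≥ 4/17, giving β ≥ (4/17)^(1/4) ≈ 0.696.

0.696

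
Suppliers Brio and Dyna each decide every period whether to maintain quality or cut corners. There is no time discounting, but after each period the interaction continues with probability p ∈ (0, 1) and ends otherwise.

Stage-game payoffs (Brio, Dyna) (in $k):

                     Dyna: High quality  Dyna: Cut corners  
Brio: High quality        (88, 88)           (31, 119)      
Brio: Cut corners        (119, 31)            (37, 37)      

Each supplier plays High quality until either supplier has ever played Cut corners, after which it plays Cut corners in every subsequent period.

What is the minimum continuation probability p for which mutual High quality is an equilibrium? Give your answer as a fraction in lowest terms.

Expected cooperation value is 88 + p·88 + p²·88 + … = 88/(1−p); deviation gives 119 + p·37/(1−p).
88 ≥ 119(1−p) + 37p ⇒ 82p ≥ 31 ⇒ p ≥ 31/82.

31/82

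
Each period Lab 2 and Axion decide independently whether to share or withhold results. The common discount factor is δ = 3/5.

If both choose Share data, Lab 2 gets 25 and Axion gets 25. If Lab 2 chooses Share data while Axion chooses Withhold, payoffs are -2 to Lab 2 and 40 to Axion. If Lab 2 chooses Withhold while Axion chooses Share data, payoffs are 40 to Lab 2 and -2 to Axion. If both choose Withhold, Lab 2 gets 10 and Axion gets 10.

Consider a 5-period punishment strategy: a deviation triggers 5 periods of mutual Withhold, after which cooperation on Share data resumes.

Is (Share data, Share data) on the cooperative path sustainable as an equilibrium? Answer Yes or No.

Yes

A one-shot deviation gives 40 now, then 10 for 5 periods, then back to 25.
Gain from deviating: (40−25) today; loss: (25−10) in each of the next 5 periods.
No-deviation condition: (25−10)(δ+…+δ^5) ≥ 40−25, i.e. δ+…+δ^5 ≥ 1.
At δ = 3/5: δ+…+δ^5 = 1.3834 ≥ 1.0000.
So cooperation is sustainable.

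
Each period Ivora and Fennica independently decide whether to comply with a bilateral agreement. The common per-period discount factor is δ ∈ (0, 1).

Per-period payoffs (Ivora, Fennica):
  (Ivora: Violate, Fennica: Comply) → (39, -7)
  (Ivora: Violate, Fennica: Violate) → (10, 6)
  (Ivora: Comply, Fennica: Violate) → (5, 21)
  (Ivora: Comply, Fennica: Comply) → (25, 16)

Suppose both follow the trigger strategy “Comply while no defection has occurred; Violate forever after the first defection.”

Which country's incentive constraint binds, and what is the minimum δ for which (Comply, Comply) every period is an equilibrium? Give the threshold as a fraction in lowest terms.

Ivora: cooperation gives 25 each period; deviation gives 39 once then 10 forever.
  25/(1−δ) ≥ 39 + 10δ/(1−δ) ⇒ δ ≥ 14/29.
Fennica: cooperation gives 16 each period; deviation gives 21 once then 6 forever.
  δ ≥ 5/15 = 1/3.
Both must hold, so the binding constraint is Ivora's: δ ≥ 14/29.

Ivora; δ ≥ 14/29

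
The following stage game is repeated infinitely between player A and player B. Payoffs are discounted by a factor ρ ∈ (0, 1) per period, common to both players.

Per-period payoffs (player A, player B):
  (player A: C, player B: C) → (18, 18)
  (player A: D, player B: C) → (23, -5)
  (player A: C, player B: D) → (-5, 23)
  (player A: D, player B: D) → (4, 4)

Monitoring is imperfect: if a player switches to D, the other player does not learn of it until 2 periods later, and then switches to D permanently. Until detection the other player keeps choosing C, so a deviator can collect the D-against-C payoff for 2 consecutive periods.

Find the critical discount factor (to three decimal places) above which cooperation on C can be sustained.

0.513

A deviator earns 23 for 2 periods, then 4 forever; cooperating earns 18 forever. Multiplying the IC by (1−ρ):
18 ≥ 23(1−ρ^2) + 4ρ^2, so 19·ρ^2 ≥ 5 and ρ^2 ≥ 5/19.
ρ ≥ (5/19)^(1/2) ≈ 0.513.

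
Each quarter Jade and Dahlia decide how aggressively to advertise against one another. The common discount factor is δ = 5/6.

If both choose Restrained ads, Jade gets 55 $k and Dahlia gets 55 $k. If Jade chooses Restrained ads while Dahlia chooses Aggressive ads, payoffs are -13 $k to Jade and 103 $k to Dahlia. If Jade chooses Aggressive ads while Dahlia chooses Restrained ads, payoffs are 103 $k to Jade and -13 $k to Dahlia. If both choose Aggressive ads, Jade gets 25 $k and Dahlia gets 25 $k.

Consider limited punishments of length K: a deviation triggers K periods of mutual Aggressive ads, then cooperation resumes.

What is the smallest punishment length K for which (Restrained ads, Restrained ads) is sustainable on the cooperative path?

3

No profitable deviation requires (55−25)(δ+…+δ^K) ≥ 103−55, i.e. δ+…+δ^K ≥ 8/5 ≈ 1.6000.
With δ = 5/6, the partial sums are K=1: 0.8333, K=2: 1.5278, K=3: 2.1065.
K = 3 is the first length at which the sum reaches 1.6000.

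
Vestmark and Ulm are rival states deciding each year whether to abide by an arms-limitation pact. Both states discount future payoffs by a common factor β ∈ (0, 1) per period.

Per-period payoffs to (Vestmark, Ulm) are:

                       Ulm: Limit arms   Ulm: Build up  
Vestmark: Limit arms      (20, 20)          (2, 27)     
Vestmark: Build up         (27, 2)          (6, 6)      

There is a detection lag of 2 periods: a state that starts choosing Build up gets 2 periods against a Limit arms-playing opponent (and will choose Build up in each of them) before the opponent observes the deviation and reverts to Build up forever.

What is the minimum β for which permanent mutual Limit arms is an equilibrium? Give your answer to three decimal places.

The best deviation is to choose Build up for all 2 undetected periods, earning 27 each, then 6 forever once detected.
Deviation value: 27(1−β^2)/(1−β) + 6β^2/(1−β); cooperation value: 20/(1−β).
IC: 20 ≥ 27(1−β^2) + 6β^2 = 27 − 21β^2.
So β^2 ≥ 7/21 = 1/3, giving β ≥ (1/3)^(1/2) ≈ 0.577.

0.577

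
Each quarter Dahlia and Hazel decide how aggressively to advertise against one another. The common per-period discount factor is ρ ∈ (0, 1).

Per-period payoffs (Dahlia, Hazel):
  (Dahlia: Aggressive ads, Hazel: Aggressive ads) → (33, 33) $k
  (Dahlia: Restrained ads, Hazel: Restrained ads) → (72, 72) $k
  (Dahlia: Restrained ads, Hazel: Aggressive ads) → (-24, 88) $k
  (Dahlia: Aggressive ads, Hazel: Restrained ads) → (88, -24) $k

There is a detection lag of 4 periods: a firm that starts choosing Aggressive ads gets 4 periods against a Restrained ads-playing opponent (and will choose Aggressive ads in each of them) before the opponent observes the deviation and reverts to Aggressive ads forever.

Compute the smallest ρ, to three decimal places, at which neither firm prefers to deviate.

The best deviation is to choose Aggressive ads for all 4 undetected periods, earning 88 each, then 33 forever once detected.
Deviation value: 88(1−ρ^4)/(1−ρ) + 33ρ^4/(1−ρ); cooperation value: 72/(1−ρ).
IC: 72 ≥ 88(1−ρ^4) + 33ρ^4 = 88 − 55ρ^4.
So ρ^4 ≥ 16/55, giving ρ ≥ (16/55)^(1/4) ≈ 0.734.

0.734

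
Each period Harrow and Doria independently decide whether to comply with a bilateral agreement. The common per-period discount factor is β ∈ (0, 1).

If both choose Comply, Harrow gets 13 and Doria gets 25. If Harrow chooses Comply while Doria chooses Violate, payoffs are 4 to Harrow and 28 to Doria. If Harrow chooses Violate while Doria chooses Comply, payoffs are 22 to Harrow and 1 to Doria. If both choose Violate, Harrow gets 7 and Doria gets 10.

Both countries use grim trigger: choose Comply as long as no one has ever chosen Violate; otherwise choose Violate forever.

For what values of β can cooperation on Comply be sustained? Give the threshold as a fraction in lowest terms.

3/5

For Harrow: deviation gain 22−13 = 9, per-period punishment loss 13−7 = 6. IC gives β ≥ 9/15 = 3/5.
For Doria: gain 3, loss 15 per period, so β ≥ 3/18 = 1/6.
The tighter constraint is Harrow's, so cooperation needs β ≥ 3/5.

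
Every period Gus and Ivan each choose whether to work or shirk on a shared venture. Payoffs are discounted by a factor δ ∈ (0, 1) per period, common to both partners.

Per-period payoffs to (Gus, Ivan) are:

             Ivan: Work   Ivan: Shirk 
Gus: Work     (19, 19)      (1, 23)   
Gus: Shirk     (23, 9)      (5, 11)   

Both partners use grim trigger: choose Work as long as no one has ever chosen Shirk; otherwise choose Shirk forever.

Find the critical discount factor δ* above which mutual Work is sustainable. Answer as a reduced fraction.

Gus: cooperation gives 19 each period; deviation gives 23 once then 5 forever.
  19/(1−δ) ≥ 23 + 5δ/(1−δ) ⇒ δ ≥ 4/18 = 2/9.
Ivan: cooperation gives 19 each period; deviation gives 23 once then 11 forever.
  δ ≥ 4/12 = 1/3.
Both must hold, so the binding constraint is Ivan's: δ ≥ 1/3.

1/3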